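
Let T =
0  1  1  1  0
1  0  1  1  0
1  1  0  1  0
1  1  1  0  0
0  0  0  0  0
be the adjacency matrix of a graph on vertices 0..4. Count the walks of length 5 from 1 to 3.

The number of length-5 walks from vertex 1 to vertex 3 is entry (1,3) of T⁵, where T is the adjacency matrix.
T² = [[3, 2, 2, 2, 0], [2, 3, 2, 2, 0], [2, 2, 3, 2, 0], [2, 2, 2, 3, 0], [0, 0, 0, 0, 0]]
T³ = [[6, 7, 7, 7, 0], [7, 6, 7, 7, 0], [7, 7, 6, 7, 0], [7, 7, 7, 6, 0], [0, 0, 0, 0, 0]]
T⁴ = [[21, 20, 20, 20, 0], [20, 21, 20, 20, 0], [20, 20, 21, 20, 0], [20, 20, 20, 21, 0], [0, 0, 0, 0, 0]]
T⁵ = [[60, 61, 61, 61, 0], [61, 60, 61, 61, 0], [61, 61, 60, 61, 0], [61, 61, 61, 60, 0], [0, 0, 0, 0, 0]]

61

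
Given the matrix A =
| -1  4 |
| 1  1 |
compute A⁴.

[[25, 0], [0, 25]]

A² = [[5, 0], [0, 5]]
A³ = [[-5, 20], [5, 5]]
A⁴ = [[25, 0], [0, 25]]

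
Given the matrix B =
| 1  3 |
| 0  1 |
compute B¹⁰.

[[1, 30], [0, 1]]

B = I + N where N = [[0, 3], [0, 0]] is strictly upper-triangular, so N² = 0.
(I + N)¹⁰ = I + 10·N = [[1, 30], [0, 1]].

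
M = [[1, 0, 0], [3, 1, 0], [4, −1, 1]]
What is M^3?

M = I + N where N = [[0, 0, 0], [3, 0, 0], [4, −1, 0]] is strictly lower-triangular, so N^3 = 0.
(I + N)^3 = I + 3·N + 3·N^2 = [[1, 0, 0], [9, 1, 0], [3, −3, 1]].

[[1, 0, 0], [9, 1, 0], [3, −3, 1]]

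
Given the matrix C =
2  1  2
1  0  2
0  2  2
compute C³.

C² = [[5, 6, 10], [2, 5, 6], [2, 4, 8]]
C³ = [[16, 25, 42], [9, 14, 26], [8, 18, 28]]

[[16, 25, 42], [9, 14, 26], [8, 18, 28]]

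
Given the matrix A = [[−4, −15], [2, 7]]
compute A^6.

tr A = 3 and det A = 2, so the characteristic polynomial is λ² − (3)λ + (2) with roots 1 and 2.
Eigenvectors give P = [[3, −5], [−1, 2]] with P⁻¹ = [[2, 5], [1, 3]], and A = P·diag(1, 2)·P⁻¹.
Then A^6 = P·diag(1, 64)·P⁻¹ = [[3, −320], [−1, 128]] · [[2, 5], [1, 3]] = [[−314, −945], [126, 379]].

[[−314, −945], [126, 379]]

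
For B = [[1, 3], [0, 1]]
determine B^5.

[[1, 15], [0, 1]]

B = I + N where N = [[0, 3], [0, 0]] is strictly upper-triangular, so N^2 = 0.
(I + N)^5 = I + 5·N = [[1, 15], [0, 1]].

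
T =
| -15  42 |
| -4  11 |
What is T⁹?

tr T = -4 and det T = 3, so the characteristic polynomial is λ² − (-4)λ + (3) with roots -1 and -3.
Eigenvectors give P = [[3, 7], [1, 2]] with P⁻¹ = [[-2, 7], [1, -3]], and T = P·diag(-1, -3)·P⁻¹.
Then T⁹ = P·diag(-1, -19683)·P⁻¹ = [[-3, -137781], [-1, -39366]] · [[-2, 7], [1, -3]] = [[-137775, 413322], [-39364, 118091]].

[[-137775, 413322], [-39364, 118091]]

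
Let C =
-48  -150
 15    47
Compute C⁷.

tr C = -1 and det C = -6, so the characteristic polynomial is λ² − (-1)λ + (-6) with roots -3 and 2.
Eigenvectors give P = [[10, -3], [-3, 1]] with P⁻¹ = [[1, 3], [3, 10]], and C = P·diag(-3, 2)·P⁻¹.
Then C⁷ = P·diag(-2187, 128)·P⁻¹ = [[-21870, -384], [6561, 128]] · [[1, 3], [3, 10]] = [[-23022, -69450], [6945, 20963]].

[[-23022, -69450], [6945, 20963]]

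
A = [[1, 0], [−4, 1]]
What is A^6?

[[1, 0], [−24, 1]]

A = I + N where N = [[0, 0], [−4, 0]] is strictly lower-triangular, so N^2 = 0.
(I + N)^6 = I + 6·N = [[1, 0], [−24, 1]].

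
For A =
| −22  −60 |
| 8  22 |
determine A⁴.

[[16, 0], [0, 16]]

tr A = 0 and det A = −4, so the characteristic polynomial is λ² − (0)λ + (−4) with roots −2 and 2.
Eigenvectors give P = [[−3, −5], [1, 2]] with P⁻¹ = [[−2, −5], [1, 3]], and A = P·diag(−2, 2)·P⁻¹.
Then A⁴ = P·diag(16, 16)·P⁻¹ = [[−48, −80], [16, 32]] · [[−2, −5], [1, 3]] = [[16, 0], [0, 16]].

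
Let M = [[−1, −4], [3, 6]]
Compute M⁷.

tr M = 5 and det M = 6, so the characteristic polynomial is λ² − (5)λ + (6) with roots 2 and 3.
Eigenvectors give P = [[4, −1], [−3, 1]] with P⁻¹ = [[1, 1], [3, 4]], and M = P·diag(2, 3)·P⁻¹.
Then M⁷ = P·diag(128, 2187)·P⁻¹ = [[512, −2187], [−384, 2187]] · [[1, 1], [3, 4]] = [[−6049, −8236], [6177, 8364]].

[[−6049, −8236], [6177, 8364]]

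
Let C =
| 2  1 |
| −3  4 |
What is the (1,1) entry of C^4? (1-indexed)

−107

C^2 = [[1, 6], [−18, 13]]
C^3 = [[−16, 25], [−75, 34]]
C^4 = [[−107, 84], [−252, 61]]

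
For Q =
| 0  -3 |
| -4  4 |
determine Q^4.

Q^2 = [[12, -12], [-16, 28]]
Q^3 = [[48, -84], [-112, 160]]
Q^4 = [[336, -480], [-640, 976]]

[[336, -480], [-640, 976]]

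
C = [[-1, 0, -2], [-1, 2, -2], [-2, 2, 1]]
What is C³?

C² = [[5, -4, 0], [3, 0, -4], [-2, 6, 1]]
C³ = [[-1, -8, -2], [5, -8, -10], [-6, 14, -7]]

[[-1, -8, -2], [5, -8, -10], [-6, 14, -7]]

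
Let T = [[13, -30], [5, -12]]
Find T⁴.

tr T = 1 and det T = -6, so the characteristic polynomial is λ² − (1)λ + (-6) with roots 3 and -2.
Eigenvectors give P = [[3, -2], [1, -1]] with P⁻¹ = [[1, -2], [1, -3]], and T = P·diag(3, -2)·P⁻¹.
Then T⁴ = P·diag(81, 16)·P⁻¹ = [[243, -32], [81, -16]] · [[1, -2], [1, -3]] = [[211, -390], [65, -114]].

[[211, -390], [65, -114]]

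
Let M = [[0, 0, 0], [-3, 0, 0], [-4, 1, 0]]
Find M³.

M is strictly triangular, hence nilpotent: M³ = 0, so M³ = 0.

[[0, 0, 0], [0, 0, 0], [0, 0, 0]]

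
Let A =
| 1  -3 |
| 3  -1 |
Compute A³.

A² = [[-8, 0], [0, -8]]
A³ = [[-8, 24], [-24, 8]]

[[-8, 24], [-24, 8]]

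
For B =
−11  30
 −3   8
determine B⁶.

tr B = −3 and det B = 2, so the characteristic polynomial is λ² − (−3)λ + (2) with roots −2 and −1.
Eigenvectors give P = [[10, 3], [3, 1]] with P⁻¹ = [[1, −3], [−3, 10]], and B = P·diag(−2, −1)·P⁻¹.
Then B⁶ = P·diag(64, 1)·P⁻¹ = [[640, 3], [192, 1]] · [[1, −3], [−3, 10]] = [[631, −1890], [189, −566]].

[[631, −1890], [189, −566]]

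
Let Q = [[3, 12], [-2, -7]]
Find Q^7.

tr Q = -4 and det Q = 3, so the characteristic polynomial is λ² − (-4)λ + (3) with roots -1 and -3.
Eigenvectors give P = [[-3, -2], [1, 1]] with P⁻¹ = [[-1, -2], [1, 3]], and Q = P·diag(-1, -3)·P⁻¹.
Then Q^7 = P·diag(-1, -2187)·P⁻¹ = [[3, 4374], [-1, -2187]] · [[-1, -2], [1, 3]] = [[4371, 13116], [-2186, -6559]].

[[4371, 13116], [-2186, -6559]]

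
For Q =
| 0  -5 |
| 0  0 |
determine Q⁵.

Q is strictly triangular, hence nilpotent: Q² = 0, so Q⁵ = 0.

[[0, 0], [0, 0]]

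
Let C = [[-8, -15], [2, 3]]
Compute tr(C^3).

-35

tr C = -5 and det C = 6, so the characteristic polynomial is λ² − (-5)λ + (6) with roots -2 and -3.
Eigenvectors give P = [[-5, 3], [2, -1]] with P⁻¹ = [[1, 3], [2, 5]], and C = P·diag(-2, -3)·P⁻¹.
Then C^3 = P·diag(-8, -27)·P⁻¹ = [[40, -81], [-16, 27]] · [[1, 3], [2, 5]] = [[-122, -285], [38, 87]].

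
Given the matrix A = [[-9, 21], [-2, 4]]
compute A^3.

[[-141, 399], [-38, 106]]

tr A = -5 and det A = 6, so the characteristic polynomial is λ² − (-5)λ + (6) with roots -2 and -3.
Eigenvectors give P = [[-3, -7], [-1, -2]] with P⁻¹ = [[2, -7], [-1, 3]], and A = P·diag(-2, -3)·P⁻¹.
Then A^3 = P·diag(-8, -27)·P⁻¹ = [[24, 189], [8, 54]] · [[2, -7], [-1, 3]] = [[-141, 399], [-38, 106]].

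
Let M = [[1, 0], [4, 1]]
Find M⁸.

[[1, 0], [32, 1]]

M = I + N where N = [[0, 0], [4, 0]] is strictly lower-triangular, so N² = 0.
(I + N)⁸ = I + 8·N = [[1, 0], [32, 1]].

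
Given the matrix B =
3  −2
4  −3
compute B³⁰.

[[1, 0], [0, 1]]

B² = I (check: tr B = 0 and det B = −1), so B³⁰ = I since 30 is even.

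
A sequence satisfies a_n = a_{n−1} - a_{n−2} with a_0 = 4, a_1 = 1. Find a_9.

With companion matrix B = [[1, -1], [1, 0]], [a_n, a_{n−1}]ᵀ = B·[a_{n−1}, a_{n−2}]ᵀ, so [a_9, a_8]ᵀ = B⁸·[a_1, a_0]ᵀ.
B⁸ = [[0, -1], [1, -1]], giving [a_9, a_8]ᵀ = [[-4], [-3]].

-4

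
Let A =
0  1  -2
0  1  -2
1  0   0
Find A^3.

A^2 = [[-2, 1, -2], [-2, 1, -2], [0, 1, -2]]
A^3 = [[-2, -1, 2], [-2, -1, 2], [-2, 1, -2]]

[[-2, -1, 2], [-2, -1, 2], [-2, 1, -2]]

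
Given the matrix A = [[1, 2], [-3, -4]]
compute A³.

tr A = -3 and det A = 2, so the characteristic polynomial is λ² − (-3)λ + (2) with roots -1 and -2.
Eigenvectors give P = [[-1, -2], [1, 3]] with P⁻¹ = [[-3, -2], [1, 1]], and A = P·diag(-1, -2)·P⁻¹.
Then A³ = P·diag(-1, -8)·P⁻¹ = [[1, 16], [-1, -24]] · [[-3, -2], [1, 1]] = [[13, 14], [-21, -22]].

[[13, 14], [-21, -22]]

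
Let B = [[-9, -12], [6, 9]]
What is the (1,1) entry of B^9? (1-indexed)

tr B = 0 and det B = -9, so the characteristic polynomial is λ² − (0)λ + (-9) with roots 3 and -3.
Eigenvectors give P = [[1, -2], [-1, 1]] with P⁻¹ = [[-1, -2], [-1, -1]], and B = P·diag(3, -3)·P⁻¹.
Then B^9 = P·diag(19683, -19683)·P⁻¹ = [[19683, 39366], [-19683, -19683]] · [[-1, -2], [-1, -1]] = [[-59049, -78732], [39366, 59049]].

-59049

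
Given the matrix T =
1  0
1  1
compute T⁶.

T = I + N where N = [[0, 0], [1, 0]] is strictly lower-triangular, so N² = 0.
(I + N)⁶ = I + 6·N = [[1, 0], [6, 1]].

[[1, 0], [6, 1]]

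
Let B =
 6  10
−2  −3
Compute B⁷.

[[636, 1270], [−254, −507]]

tr B = 3 and det B = 2, so the characteristic polynomial is λ² − (3)λ + (2) with roots 1 and 2.
Eigenvectors give P = [[−2, 5], [1, −2]] with P⁻¹ = [[2, 5], [1, 2]], and B = P·diag(1, 2)·P⁻¹.
Then B⁷ = P·diag(1, 128)·P⁻¹ = [[−2, 640], [1, −256]] · [[2, 5], [1, 2]] = [[636, 1270], [−254, −507]].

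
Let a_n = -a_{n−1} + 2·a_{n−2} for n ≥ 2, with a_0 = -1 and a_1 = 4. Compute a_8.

With companion matrix A = [[-1, 2], [1, 0]], [a_n, a_{n−1}]ᵀ = A·[a_{n−1}, a_{n−2}]ᵀ, so [a_8, a_7]ᵀ = A^7·[a_1, a_0]ᵀ.
A^7 = [[-85, 86], [43, -42]], giving [a_8, a_7]ᵀ = [[-426], [214]].

-426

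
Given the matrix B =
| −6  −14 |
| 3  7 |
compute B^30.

[[−6, −14], [3, 7]]

B² = B (a projection; rank 1, trace 1), so B^30 = B.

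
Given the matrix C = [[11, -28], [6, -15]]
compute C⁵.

tr C = -4 and det C = 3, so the characteristic polynomial is λ² − (-4)λ + (3) with roots -1 and -3.
Eigenvectors give P = [[7, 2], [3, 1]] with P⁻¹ = [[1, -2], [-3, 7]], and C = P·diag(-1, -3)·P⁻¹.
Then C⁵ = P·diag(-1, -243)·P⁻¹ = [[-7, -486], [-3, -243]] · [[1, -2], [-3, 7]] = [[1451, -3388], [726, -1695]].

[[1451, -3388], [726, -1695]]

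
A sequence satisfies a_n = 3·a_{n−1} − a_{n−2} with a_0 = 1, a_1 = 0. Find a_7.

With companion matrix A = [[3, −1], [1, 0]], [a_n, a_{n−1}]ᵀ = A·[a_{n−1}, a_{n−2}]ᵀ, so [a_7, a_6]ᵀ = A⁶·[a_1, a_0]ᵀ.
A⁶ = [[377, −144], [144, −55]], giving [a_7, a_6]ᵀ = [[−144], [−55]].

−144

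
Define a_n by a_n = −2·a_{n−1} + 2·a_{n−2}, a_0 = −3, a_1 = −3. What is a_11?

With companion matrix A = [[−2, 2], [1, 0]], [a_n, a_{n−1}]ᵀ = A·[a_{n−1}, a_{n−2}]ᵀ, so [a_11, a_10]ᵀ = A¹⁰·[a_1, a_0]ᵀ.
A¹⁰ = [[18272, −13376], [−6688, 4896]], giving [a_11, a_10]ᵀ = [[−14688], [5376]].

−14688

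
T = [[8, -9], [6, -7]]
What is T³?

tr T = 1 and det T = -2, so the characteristic polynomial is λ² − (1)λ + (-2) with roots 2 and -1.
Eigenvectors give P = [[3, -1], [2, -1]] with P⁻¹ = [[1, -1], [2, -3]], and T = P·diag(2, -1)·P⁻¹.
Then T³ = P·diag(8, -1)·P⁻¹ = [[24, 1], [16, 1]] · [[1, -1], [2, -3]] = [[26, -27], [18, -19]].

[[26, -27], [18, -19]]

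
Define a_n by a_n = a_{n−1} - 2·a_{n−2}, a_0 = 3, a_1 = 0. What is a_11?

66

With companion matrix T = [[1, -2], [1, 0]], [a_n, a_{n−1}]ᵀ = T·[a_{n−1}, a_{n−2}]ᵀ, so [a_11, a_10]ᵀ = T^10·[a_1, a_0]ᵀ.
T^10 = [[23, 22], [-11, 34]], giving [a_11, a_10]ᵀ = [[66], [102]].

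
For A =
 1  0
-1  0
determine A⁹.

[[1, 0], [-1, 0]]

A² = A (a projection; rank 1, trace 1), so A⁹ = A.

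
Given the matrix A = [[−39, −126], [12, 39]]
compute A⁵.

[[−3159, −10206], [972, 3159]]

tr A = 0 and det A = −9, so the characteristic polynomial is λ² − (0)λ + (−9) with roots −3 and 3.
Eigenvectors give P = [[7, −3], [−2, 1]] with P⁻¹ = [[1, 3], [2, 7]], and A = P·diag(−3, 3)·P⁻¹.
Then A⁵ = P·diag(−243, 243)·P⁻¹ = [[−1701, −729], [486, 243]] · [[1, 3], [2, 7]] = [[−3159, −10206], [972, 3159]].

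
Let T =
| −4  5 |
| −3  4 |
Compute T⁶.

[[1, 0], [0, 1]]

T² = I (check: tr T = 0 and det T = −1), so T⁶ = I since 6 is even.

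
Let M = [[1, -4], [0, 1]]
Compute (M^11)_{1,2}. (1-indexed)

M = I + N where N = [[0, -4], [0, 0]] is strictly upper-triangular, so N^2 = 0.
(I + N)^11 = I + 11·N = [[1, -44], [0, 1]].

-44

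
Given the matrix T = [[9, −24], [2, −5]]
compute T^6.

[[2913, −8736], [728, −2183]]

tr T = 4 and det T = 3, so the characteristic polynomial is λ² − (4)λ + (3) with roots 1 and 3.
Eigenvectors give P = [[3, 4], [1, 1]] with P⁻¹ = [[−1, 4], [1, −3]], and T = P·diag(1, 3)·P⁻¹.
Then T^6 = P·diag(1, 729)·P⁻¹ = [[3, 2916], [1, 729]] · [[−1, 4], [1, −3]] = [[2913, −8736], [728, −2183]].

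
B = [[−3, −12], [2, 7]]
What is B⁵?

[[−483, −1452], [242, 727]]

tr B = 4 and det B = 3, so the characteristic polynomial is λ² − (4)λ + (3) with roots 3 and 1.
Eigenvectors give P = [[−2, −3], [1, 1]] with P⁻¹ = [[1, 3], [−1, −2]], and B = P·diag(3, 1)·P⁻¹.
Then B⁵ = P·diag(243, 1)·P⁻¹ = [[−486, −3], [243, 1]] · [[1, 3], [−1, −2]] = [[−483, −1452], [242, 727]].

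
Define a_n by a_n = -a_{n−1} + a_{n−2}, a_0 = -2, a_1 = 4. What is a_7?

With companion matrix B = [[-1, 1], [1, 0]], [a_n, a_{n−1}]ᵀ = B·[a_{n−1}, a_{n−2}]ᵀ, so [a_7, a_6]ᵀ = B⁶·[a_1, a_0]ᵀ.
B⁶ = [[13, -8], [-8, 5]], giving [a_7, a_6]ᵀ = [[68], [-42]].

68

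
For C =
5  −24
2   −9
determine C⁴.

[[−239, 960], [−80, 321]]

tr C = −4 and det C = 3, so the characteristic polynomial is λ² − (−4)λ + (3) with roots −1 and −3.
Eigenvectors give P = [[−4, 3], [−1, 1]] with P⁻¹ = [[−1, 3], [−1, 4]], and C = P·diag(−1, −3)·P⁻¹.
Then C⁴ = P·diag(1, 81)·P⁻¹ = [[−4, 243], [−1, 81]] · [[−1, 3], [−1, 4]] = [[−239, 960], [−80, 321]].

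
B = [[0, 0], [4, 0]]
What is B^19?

B is strictly triangular, hence nilpotent: B^2 = 0, so B^19 = 0.

[[0, 0], [0, 0]]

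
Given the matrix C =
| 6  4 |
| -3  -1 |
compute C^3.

tr C = 5 and det C = 6, so the characteristic polynomial is λ² − (5)λ + (6) with roots 3 and 2.
Eigenvectors give P = [[-4, -1], [3, 1]] with P⁻¹ = [[-1, -1], [3, 4]], and C = P·diag(3, 2)·P⁻¹.
Then C^3 = P·diag(27, 8)·P⁻¹ = [[-108, -8], [81, 8]] · [[-1, -1], [3, 4]] = [[84, 76], [-57, -49]].

[[84, 76], [-57, -49]]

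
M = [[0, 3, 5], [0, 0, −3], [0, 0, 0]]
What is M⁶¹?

[[0, 0, 0], [0, 0, 0], [0, 0, 0]]

M is strictly triangular, hence nilpotent: M³ = 0, so M⁶¹ = 0.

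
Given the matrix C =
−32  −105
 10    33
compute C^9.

[[−121682, −424095], [40390, 140853]]

tr C = 1 and det C = −6, so the characteristic polynomial is λ² − (1)λ + (−6) with roots 3 and −2.
Eigenvectors give P = [[−3, −7], [1, 2]] with P⁻¹ = [[2, 7], [−1, −3]], and C = P·diag(3, −2)·P⁻¹.
Then C^9 = P·diag(19683, −512)·P⁻¹ = [[−59049, 3584], [19683, −1024]] · [[2, 7], [−1, −3]] = [[−121682, −424095], [40390, 140853]].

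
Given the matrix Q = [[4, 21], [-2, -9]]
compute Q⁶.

tr Q = -5 and det Q = 6, so the characteristic polynomial is λ² − (-5)λ + (6) with roots -3 and -2.
Eigenvectors give P = [[-3, 7], [1, -2]] with P⁻¹ = [[2, 7], [1, 3]], and Q = P·diag(-3, -2)·P⁻¹.
Then Q⁶ = P·diag(729, 64)·P⁻¹ = [[-2187, 448], [729, -128]] · [[2, 7], [1, 3]] = [[-3926, -13965], [1330, 4719]].

[[-3926, -13965], [1330, 4719]]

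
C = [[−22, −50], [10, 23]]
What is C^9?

tr C = 1 and det C = −6, so the characteristic polynomial is λ² − (1)λ + (−6) with roots 3 and −2.
Eigenvectors give P = [[2, −5], [−1, 2]] with P⁻¹ = [[−2, −5], [−1, −2]], and C = P·diag(3, −2)·P⁻¹.
Then C^9 = P·diag(19683, −512)·P⁻¹ = [[39366, 2560], [−19683, −1024]] · [[−2, −5], [−1, −2]] = [[−81292, −201950], [40390, 100463]].

[[−81292, −201950], [40390, 100463]]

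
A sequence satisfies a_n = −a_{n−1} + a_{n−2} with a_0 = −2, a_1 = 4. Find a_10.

With companion matrix A = [[−1, 1], [1, 0]], [a_n, a_{n−1}]ᵀ = A·[a_{n−1}, a_{n−2}]ᵀ, so [a_10, a_9]ᵀ = A⁹·[a_1, a_0]ᵀ.
A⁹ = [[−55, 34], [34, −21]], giving [a_10, a_9]ᵀ = [[−288], [178]].

−288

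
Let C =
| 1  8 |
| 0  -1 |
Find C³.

[[1, 8], [0, -1]]

C² = I (check: tr C = 0 and det C = -1), so C³ = C since 3 is odd.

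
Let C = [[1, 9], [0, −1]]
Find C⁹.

[[1, 9], [0, −1]]

C² = I (check: tr C = 0 and det C = −1), so C⁹ = C since 9 is odd.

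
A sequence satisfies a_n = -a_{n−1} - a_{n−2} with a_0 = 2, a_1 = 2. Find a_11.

-4

With companion matrix Q = [[-1, -1], [1, 0]], [a_n, a_{n−1}]ᵀ = Q·[a_{n−1}, a_{n−2}]ᵀ, so [a_11, a_10]ᵀ = Q¹⁰·[a_1, a_0]ᵀ.
Q¹⁰ = [[-1, -1], [1, 0]], giving [a_11, a_10]ᵀ = [[-4], [2]].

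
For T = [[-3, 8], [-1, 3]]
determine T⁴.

T² = I (check: tr T = 0 and det T = -1), so T⁴ = I since 4 is even.

[[1, 0], [0, 1]]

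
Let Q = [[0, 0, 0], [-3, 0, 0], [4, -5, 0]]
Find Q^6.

Q is strictly triangular, hence nilpotent: Q^3 = 0, so Q^6 = 0.

[[0, 0, 0], [0, 0, 0], [0, 0, 0]]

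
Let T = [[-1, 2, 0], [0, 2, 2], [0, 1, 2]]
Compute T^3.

[[-1, 10, 12], [0, 20, 28], [0, 14, 20]]

T^2 = [[1, 2, 4], [0, 6, 8], [0, 4, 6]]
T^3 = [[-1, 10, 12], [0, 20, 28], [0, 14, 20]]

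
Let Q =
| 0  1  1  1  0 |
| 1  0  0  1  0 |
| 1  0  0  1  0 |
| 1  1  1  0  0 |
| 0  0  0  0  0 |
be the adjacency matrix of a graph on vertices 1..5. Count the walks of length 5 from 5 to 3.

The number of length-5 walks from vertex 5 to vertex 3 is entry (5,3) of Q⁵, where Q is the adjacency matrix.
Q² = [[3, 1, 1, 2, 0], [1, 2, 2, 1, 0], [1, 2, 2, 1, 0], [2, 1, 1, 3, 0], [0, 0, 0, 0, 0]]
Q³ = [[4, 5, 5, 5, 0], [5, 2, 2, 5, 0], [5, 2, 2, 5, 0], [5, 5, 5, 4, 0], [0, 0, 0, 0, 0]]
Q⁴ = [[15, 9, 9, 14, 0], [9, 10, 10, 9, 0], [9, 10, 10, 9, 0], [14, 9, 9, 15, 0], [0, 0, 0, 0, 0]]
Q⁵ = [[32, 29, 29, 33, 0], [29, 18, 18, 29, 0], [29, 18, 18, 29, 0], [33, 29, 29, 32, 0], [0, 0, 0, 0, 0]]

0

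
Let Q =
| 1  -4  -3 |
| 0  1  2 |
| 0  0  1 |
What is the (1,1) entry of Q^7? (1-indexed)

1

Q = I + N where N = [[0, -4, -3], [0, 0, 2], [0, 0, 0]] is strictly upper-triangular, so N^3 = 0.
(I + N)^7 = I + 7·N + 21·N^2 = [[1, -28, -189], [0, 1, 14], [0, 0, 1]].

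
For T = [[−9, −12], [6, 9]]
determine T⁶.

tr T = 0 and det T = −9, so the characteristic polynomial is λ² − (0)λ + (−9) with roots 3 and −3.
Eigenvectors give P = [[−1, −2], [1, 1]] with P⁻¹ = [[1, 2], [−1, −1]], and T = P·diag(3, −3)·P⁻¹.
Then T⁶ = P·diag(729, 729)·P⁻¹ = [[−729, −1458], [729, 729]] · [[1, 2], [−1, −1]] = [[729, 0], [0, 729]].

[[729, 0], [0, 729]]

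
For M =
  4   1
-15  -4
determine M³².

M² = I (check: tr M = 0 and det M = -1), so M³² = I since 32 is even.

[[1, 0], [0, 1]]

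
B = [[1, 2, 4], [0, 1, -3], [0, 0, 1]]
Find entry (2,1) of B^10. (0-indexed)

B = I + N where N = [[0, 2, 4], [0, 0, -3], [0, 0, 0]] is strictly upper-triangular, so N^3 = 0.
(I + N)^10 = I + 10·N + 45·N^2 = [[1, 20, -230], [0, 1, -30], [0, 0, 1]].

0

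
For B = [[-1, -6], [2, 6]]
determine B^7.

[[-6049, -12354], [4118, 8364]]

tr B = 5 and det B = 6, so the characteristic polynomial is λ² − (5)λ + (6) with roots 2 and 3.
Eigenvectors give P = [[2, -3], [-1, 2]] with P⁻¹ = [[2, 3], [1, 2]], and B = P·diag(2, 3)·P⁻¹.
Then B^7 = P·diag(128, 2187)·P⁻¹ = [[256, -6561], [-128, 4374]] · [[2, 3], [1, 2]] = [[-6049, -12354], [4118, 8364]].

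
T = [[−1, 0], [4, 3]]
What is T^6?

tr T = 2 and det T = −3, so the characteristic polynomial is λ² − (2)λ + (−3) with roots 3 and −1.
Eigenvectors give P = [[0, −1], [1, 1]] with P⁻¹ = [[1, 1], [−1, 0]], and T = P·diag(3, −1)·P⁻¹.
Then T^6 = P·diag(729, 1)·P⁻¹ = [[0, −1], [729, 1]] · [[1, 1], [−1, 0]] = [[1, 0], [728, 729]].

[[1, 0], [728, 729]]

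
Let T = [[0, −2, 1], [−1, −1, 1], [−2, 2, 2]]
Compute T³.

[[−4, −4, 4], [−5, −3, 4], [−14, 14, 8]]

T² = [[0, 4, 0], [−1, 5, 0], [−6, 6, 4]]
T³ = [[−4, −4, 4], [−5, −3, 4], [−14, 14, 8]]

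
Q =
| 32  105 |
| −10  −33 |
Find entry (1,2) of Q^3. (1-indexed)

tr Q = −1 and det Q = −6, so the characteristic polynomial is λ² − (−1)λ + (−6) with roots 2 and −3.
Eigenvectors give P = [[7, −3], [−2, 1]] with P⁻¹ = [[1, 3], [2, 7]], and Q = P·diag(2, −3)·P⁻¹.
Then Q^3 = P·diag(8, −27)·P⁻¹ = [[56, 81], [−16, −27]] · [[1, 3], [2, 7]] = [[218, 735], [−70, −237]].

735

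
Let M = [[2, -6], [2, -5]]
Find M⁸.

[[-764, 1530], [-510, 1021]]

tr M = -3 and det M = 2, so the characteristic polynomial is λ² − (-3)λ + (2) with roots -1 and -2.
Eigenvectors give P = [[-2, 3], [-1, 2]] with P⁻¹ = [[-2, 3], [-1, 2]], and M = P·diag(-1, -2)·P⁻¹.
Then M⁸ = P·diag(1, 256)·P⁻¹ = [[-2, 768], [-1, 512]] · [[-2, 3], [-1, 2]] = [[-764, 1530], [-510, 1021]].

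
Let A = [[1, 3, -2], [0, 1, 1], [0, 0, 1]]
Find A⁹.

A = I + N where N = [[0, 3, -2], [0, 0, 1], [0, 0, 0]] is strictly upper-triangular, so N³ = 0.
(I + N)⁹ = I + 9·N + 36·N² = [[1, 27, 90], [0, 1, 9], [0, 0, 1]].

[[1, 27, 90], [0, 1, 9], [0, 0, 1]]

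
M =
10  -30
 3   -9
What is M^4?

[[10, -30], [3, -9]]

M² = M (a projection; rank 1, trace 1), so M^4 = M.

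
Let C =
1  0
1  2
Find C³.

tr C = 3 and det C = 2, so the characteristic polynomial is λ² − (3)λ + (2) with roots 1 and 2.
Eigenvectors give P = [[-1, 0], [1, 1]] with P⁻¹ = [[-1, 0], [1, 1]], and C = P·diag(1, 2)·P⁻¹.
Then C³ = P·diag(1, 8)·P⁻¹ = [[-1, 0], [1, 8]] · [[-1, 0], [1, 1]] = [[1, 0], [7, 8]].

[[1, 0], [7, 8]]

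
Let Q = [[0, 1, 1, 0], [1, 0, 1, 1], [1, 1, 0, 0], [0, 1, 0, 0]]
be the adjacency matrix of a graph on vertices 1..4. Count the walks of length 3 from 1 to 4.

1

The number of length-3 walks from vertex 1 to vertex 4 is entry (1,4) of Q³, where Q is the adjacency matrix.
Q² = [[2, 1, 1, 1], [1, 3, 1, 0], [1, 1, 2, 1], [1, 0, 1, 1]]
Q³ = [[2, 4, 3, 1], [4, 2, 4, 3], [3, 4, 2, 1], [1, 3, 1, 0]]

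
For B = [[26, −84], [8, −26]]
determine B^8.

tr B = 0 and det B = −4, so the characteristic polynomial is λ² − (0)λ + (−4) with roots 2 and −2.
Eigenvectors give P = [[7, 3], [2, 1]] with P⁻¹ = [[1, −3], [−2, 7]], and B = P·diag(2, −2)·P⁻¹.
Then B^8 = P·diag(256, 256)·P⁻¹ = [[1792, 768], [512, 256]] · [[1, −3], [−2, 7]] = [[256, 0], [0, 256]].

[[256, 0], [0, 256]]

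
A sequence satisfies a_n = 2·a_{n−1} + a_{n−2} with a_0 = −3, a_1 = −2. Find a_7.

With companion matrix T = [[2, 1], [1, 0]], [a_n, a_{n−1}]ᵀ = T·[a_{n−1}, a_{n−2}]ᵀ, so [a_7, a_6]ᵀ = T⁶·[a_1, a_0]ᵀ.
T⁶ = [[169, 70], [70, 29]], giving [a_7, a_6]ᵀ = [[−548], [−227]].

−548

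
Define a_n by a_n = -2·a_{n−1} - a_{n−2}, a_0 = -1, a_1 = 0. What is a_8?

With companion matrix C = [[-2, -1], [1, 0]], [a_n, a_{n−1}]ᵀ = C·[a_{n−1}, a_{n−2}]ᵀ, so [a_8, a_7]ᵀ = C⁷·[a_1, a_0]ᵀ.
C⁷ = [[-8, -7], [7, 6]], giving [a_8, a_7]ᵀ = [[7], [-6]].

7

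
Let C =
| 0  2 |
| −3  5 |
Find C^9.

[[−37830, 38342], [−57513, 58025]]

tr C = 5 and det C = 6, so the characteristic polynomial is λ² − (5)λ + (6) with roots 2 and 3.
Eigenvectors give P = [[1, −2], [1, −3]] with P⁻¹ = [[3, −2], [1, −1]], and C = P·diag(2, 3)·P⁻¹.
Then C^9 = P·diag(512, 19683)·P⁻¹ = [[512, −39366], [512, −59049]] · [[3, −2], [1, −1]] = [[−37830, 38342], [−57513, 58025]].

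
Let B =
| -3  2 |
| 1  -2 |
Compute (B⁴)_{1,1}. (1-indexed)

B² = [[11, -10], [-5, 6]]
B³ = [[-43, 42], [21, -22]]
B⁴ = [[171, -170], [-85, 86]]

171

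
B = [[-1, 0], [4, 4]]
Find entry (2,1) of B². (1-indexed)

12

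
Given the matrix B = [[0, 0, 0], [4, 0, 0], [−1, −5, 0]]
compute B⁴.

[[0, 0, 0], [0, 0, 0], [0, 0, 0]]

B is strictly triangular, hence nilpotent: B³ = 0, so B⁴ = 0.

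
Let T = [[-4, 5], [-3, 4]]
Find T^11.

[[-4, 5], [-3, 4]]

T² = I (check: tr T = 0 and det T = -1), so T^11 = T since 11 is odd.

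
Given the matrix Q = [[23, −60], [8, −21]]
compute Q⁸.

[[39361, −98400], [13120, −32799]]

tr Q = 2 and det Q = −3, so the characteristic polynomial is λ² − (2)λ + (−3) with roots −1 and 3.
Eigenvectors give P = [[−5, 3], [−2, 1]] with P⁻¹ = [[1, −3], [2, −5]], and Q = P·diag(−1, 3)·P⁻¹.
Then Q⁸ = P·diag(1, 6561)·P⁻¹ = [[−5, 19683], [−2, 6561]] · [[1, −3], [2, −5]] = [[39361, −98400], [13120, −32799]].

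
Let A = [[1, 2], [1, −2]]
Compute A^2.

[[3, −2], [−1, 6]]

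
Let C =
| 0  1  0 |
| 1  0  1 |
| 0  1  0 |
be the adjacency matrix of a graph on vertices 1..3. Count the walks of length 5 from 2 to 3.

4

The number of length-5 walks from vertex 2 to vertex 3 is entry (2,3) of C⁵, where C is the adjacency matrix.
C² = [[1, 0, 1], [0, 2, 0], [1, 0, 1]]
C³ = [[0, 2, 0], [2, 0, 2], [0, 2, 0]]
C⁴ = [[2, 0, 2], [0, 4, 0], [2, 0, 2]]
C⁵ = [[0, 4, 0], [4, 0, 4], [0, 4, 0]]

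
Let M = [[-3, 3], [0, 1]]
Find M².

[[9, -6], [0, 1]]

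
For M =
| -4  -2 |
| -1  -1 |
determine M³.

M² = [[18, 10], [5, 3]]
M³ = [[-82, -46], [-23, -13]]

[[-82, -46], [-23, -13]]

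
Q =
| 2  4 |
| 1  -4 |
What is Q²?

[[8, -8], [-2, 20]]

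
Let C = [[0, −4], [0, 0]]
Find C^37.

[[0, 0], [0, 0]]

C is strictly triangular, hence nilpotent: C^2 = 0, so C^37 = 0.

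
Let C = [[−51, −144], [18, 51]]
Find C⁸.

[[6561, 0], [0, 6561]]

tr C = 0 and det C = −9, so the characteristic polynomial is λ² − (0)λ + (−9) with roots −3 and 3.
Eigenvectors give P = [[−3, 8], [1, −3]] with P⁻¹ = [[−3, −8], [−1, −3]], and C = P·diag(−3, 3)·P⁻¹.
Then C⁸ = P·diag(6561, 6561)·P⁻¹ = [[−19683, 52488], [6561, −19683]] · [[−3, −8], [−1, −3]] = [[6561, 0], [0, 6561]].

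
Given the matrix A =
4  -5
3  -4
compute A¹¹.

A² = I (check: tr A = 0 and det A = -1), so A¹¹ = A since 11 is odd.

[[4, -5], [3, -4]]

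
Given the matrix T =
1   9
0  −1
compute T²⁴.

[[1, 0], [0, 1]]

T² = I (check: tr T = 0 and det T = −1), so T²⁴ = I since 24 is even.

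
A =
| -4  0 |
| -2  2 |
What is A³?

[[-64, 0], [-24, 8]]

A² = [[16, 0], [4, 4]]
A³ = [[-64, 0], [-24, 8]]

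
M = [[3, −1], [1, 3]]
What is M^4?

[[28, −96], [96, 28]]

M^2 = [[8, −6], [6, 8]]
M^3 = [[18, −26], [26, 18]]
M^4 = [[28, −96], [96, 28]]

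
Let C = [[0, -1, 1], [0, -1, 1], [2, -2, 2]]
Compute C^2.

[[2, -1, 1], [2, -1, 1], [4, -4, 4]]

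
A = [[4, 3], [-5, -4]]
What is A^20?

A² = I (check: tr A = 0 and det A = -1), so A^20 = I since 20 is even.

[[1, 0], [0, 1]]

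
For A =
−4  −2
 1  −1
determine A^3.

[[−46, −38], [19, 11]]

tr A = −5 and det A = 6, so the characteristic polynomial is λ² − (−5)λ + (6) with roots −3 and −2.
Eigenvectors give P = [[−2, −1], [1, 1]] with P⁻¹ = [[−1, −1], [1, 2]], and A = P·diag(−3, −2)·P⁻¹.
Then A^3 = P·diag(−27, −8)·P⁻¹ = [[54, 8], [−27, −8]] · [[−1, −1], [1, 2]] = [[−46, −38], [19, 11]].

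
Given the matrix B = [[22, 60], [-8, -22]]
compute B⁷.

[[1408, 3840], [-512, -1408]]

tr B = 0 and det B = -4, so the characteristic polynomial is λ² − (0)λ + (-4) with roots -2 and 2.
Eigenvectors give P = [[5, 3], [-2, -1]] with P⁻¹ = [[-1, -3], [2, 5]], and B = P·diag(-2, 2)·P⁻¹.
Then B⁷ = P·diag(-128, 128)·P⁻¹ = [[-640, 384], [256, -128]] · [[-1, -3], [2, 5]] = [[1408, 3840], [-512, -1408]].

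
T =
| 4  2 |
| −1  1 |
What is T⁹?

tr T = 5 and det T = 6, so the characteristic polynomial is λ² − (5)λ + (6) with roots 2 and 3.
Eigenvectors give P = [[−1, −2], [1, 1]] with P⁻¹ = [[1, 2], [−1, −1]], and T = P·diag(2, 3)·P⁻¹.
Then T⁹ = P·diag(512, 19683)·P⁻¹ = [[−512, −39366], [512, 19683]] · [[1, 2], [−1, −1]] = [[38854, 38342], [−19171, −18659]].

[[38854, 38342], [−19171, −18659]]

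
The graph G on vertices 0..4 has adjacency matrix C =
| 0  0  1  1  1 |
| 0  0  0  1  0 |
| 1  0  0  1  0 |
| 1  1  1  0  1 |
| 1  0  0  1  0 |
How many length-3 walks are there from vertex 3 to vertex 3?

4

The number of length-3 walks from vertex 3 to vertex 3 is entry (3,3) of C³, where C is the adjacency matrix.
C² = [[3, 1, 1, 2, 1], [1, 1, 1, 0, 1], [1, 1, 2, 1, 2], [2, 0, 1, 4, 1], [1, 1, 2, 1, 2]]
C³ = [[4, 2, 5, 6, 5], [2, 0, 1, 4, 1], [5, 1, 2, 6, 2], [6, 4, 6, 4, 6], [5, 1, 2, 6, 2]]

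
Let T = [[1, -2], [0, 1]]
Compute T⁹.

T = I + N where N = [[0, -2], [0, 0]] is strictly upper-triangular, so N² = 0.
(I + N)⁹ = I + 9·N = [[1, -18], [0, 1]].

[[1, -18], [0, 1]]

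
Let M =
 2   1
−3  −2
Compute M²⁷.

M² = I (check: tr M = 0 and det M = −1), so M²⁷ = M since 27 is odd.

[[2, 1], [−3, −2]]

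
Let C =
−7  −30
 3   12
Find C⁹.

tr C = 5 and det C = 6, so the characteristic polynomial is λ² − (5)λ + (6) with roots 2 and 3.
Eigenvectors give P = [[10, 3], [−3, −1]] with P⁻¹ = [[1, 3], [−3, −10]], and C = P·diag(2, 3)·P⁻¹.
Then C⁹ = P·diag(512, 19683)·P⁻¹ = [[5120, 59049], [−1536, −19683]] · [[1, 3], [−3, −10]] = [[−172027, −575130], [57513, 192222]].

[[−172027, −575130], [57513, 192222]]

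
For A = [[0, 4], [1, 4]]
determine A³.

[[16, 80], [20, 96]]

A² = [[4, 16], [4, 20]]
A³ = [[16, 80], [20, 96]]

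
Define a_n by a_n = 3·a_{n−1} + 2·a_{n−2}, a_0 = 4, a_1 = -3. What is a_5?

-105

With companion matrix M = [[3, 2], [1, 0]], [a_n, a_{n−1}]ᵀ = M·[a_{n−1}, a_{n−2}]ᵀ, so [a_5, a_4]ᵀ = M⁴·[a_1, a_0]ᵀ.
M⁴ = [[139, 78], [39, 22]], giving [a_5, a_4]ᵀ = [[-105], [-29]].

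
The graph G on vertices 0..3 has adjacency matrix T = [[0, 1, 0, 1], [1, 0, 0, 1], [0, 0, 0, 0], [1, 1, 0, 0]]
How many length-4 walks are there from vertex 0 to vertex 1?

The number of length-4 walks from vertex 0 to vertex 1 is entry (0,1) of T^4, where T is the adjacency matrix.
T^2 = [[2, 1, 0, 1], [1, 2, 0, 1], [0, 0, 0, 0], [1, 1, 0, 2]]
T^3 = [[2, 3, 0, 3], [3, 2, 0, 3], [0, 0, 0, 0], [3, 3, 0, 2]]
T^4 = [[6, 5, 0, 5], [5, 6, 0, 5], [0, 0, 0, 0], [5, 5, 0, 6]]

5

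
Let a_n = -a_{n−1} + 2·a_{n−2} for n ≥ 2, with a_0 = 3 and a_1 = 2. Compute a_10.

With companion matrix A = [[-1, 2], [1, 0]], [a_n, a_{n−1}]ᵀ = A·[a_{n−1}, a_{n−2}]ᵀ, so [a_10, a_9]ᵀ = A⁹·[a_1, a_0]ᵀ.
A⁹ = [[-341, 342], [171, -170]], giving [a_10, a_9]ᵀ = [[344], [-168]].

344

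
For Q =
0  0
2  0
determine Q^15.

Q is strictly triangular, hence nilpotent: Q^2 = 0, so Q^15 = 0.

[[0, 0], [0, 0]]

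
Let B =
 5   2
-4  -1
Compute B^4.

tr B = 4 and det B = 3, so the characteristic polynomial is λ² − (4)λ + (3) with roots 3 and 1.
Eigenvectors give P = [[-1, -1], [1, 2]] with P⁻¹ = [[-2, -1], [1, 1]], and B = P·diag(3, 1)·P⁻¹.
Then B^4 = P·diag(81, 1)·P⁻¹ = [[-81, -1], [81, 2]] · [[-2, -1], [1, 1]] = [[161, 80], [-160, -79]].

[[161, 80], [-160, -79]]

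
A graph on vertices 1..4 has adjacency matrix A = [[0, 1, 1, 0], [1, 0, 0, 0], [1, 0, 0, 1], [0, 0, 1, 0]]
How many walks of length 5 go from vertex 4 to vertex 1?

The number of length-5 walks from vertex 4 to vertex 1 is entry (4,1) of A^5, where A is the adjacency matrix.
A^2 = [[2, 0, 0, 1], [0, 1, 1, 0], [0, 1, 2, 0], [1, 0, 0, 1]]
A^3 = [[0, 2, 3, 0], [2, 0, 0, 1], [3, 0, 0, 2], [0, 1, 2, 0]]
A^4 = [[5, 0, 0, 3], [0, 2, 3, 0], [0, 3, 5, 0], [3, 0, 0, 2]]
A^5 = [[0, 5, 8, 0], [5, 0, 0, 3], [8, 0, 0, 5], [0, 3, 5, 0]]

0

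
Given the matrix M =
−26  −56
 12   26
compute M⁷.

[[−1664, −3584], [768, 1664]]

tr M = 0 and det M = −4, so the characteristic polynomial is λ² − (0)λ + (−4) with roots −2 and 2.
Eigenvectors give P = [[7, −2], [−3, 1]] with P⁻¹ = [[1, 2], [3, 7]], and M = P·diag(−2, 2)·P⁻¹.
Then M⁷ = P·diag(−128, 128)·P⁻¹ = [[−896, −256], [384, 128]] · [[1, 2], [3, 7]] = [[−1664, −3584], [768, 1664]].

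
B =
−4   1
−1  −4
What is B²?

[[15, −8], [8, 15]]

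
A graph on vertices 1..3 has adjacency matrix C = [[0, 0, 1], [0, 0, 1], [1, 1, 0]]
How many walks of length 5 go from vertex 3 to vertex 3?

The number of length-5 walks from vertex 3 to vertex 3 is entry (3,3) of C⁵, where C is the adjacency matrix.
C² = [[1, 1, 0], [1, 1, 0], [0, 0, 2]]
C³ = [[0, 0, 2], [0, 0, 2], [2, 2, 0]]
C⁴ = [[2, 2, 0], [2, 2, 0], [0, 0, 4]]
C⁵ = [[0, 0, 4], [0, 0, 4], [4, 4, 0]]

0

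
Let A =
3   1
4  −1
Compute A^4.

A^2 = [[13, 2], [8, 5]]
A^3 = [[47, 11], [44, 3]]
A^4 = [[185, 36], [144, 41]]

[[185, 36], [144, 41]]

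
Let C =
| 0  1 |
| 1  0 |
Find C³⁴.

[[1, 0], [0, 1]]

C² = I (check: tr C = 0 and det C = −1), so C³⁴ = I since 34 is even.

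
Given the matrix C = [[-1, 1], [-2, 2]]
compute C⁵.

C² = C (a projection; rank 1, trace 1), so C⁵ = C.

[[-1, 1], [-2, 2]]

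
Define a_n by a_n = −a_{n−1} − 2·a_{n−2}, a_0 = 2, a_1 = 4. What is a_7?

48

With companion matrix Q = [[−1, −2], [1, 0]], [a_n, a_{n−1}]ᵀ = Q·[a_{n−1}, a_{n−2}]ᵀ, so [a_7, a_6]ᵀ = Q⁶·[a_1, a_0]ᵀ.
Q⁶ = [[7, 10], [−5, 2]], giving [a_7, a_6]ᵀ = [[48], [−16]].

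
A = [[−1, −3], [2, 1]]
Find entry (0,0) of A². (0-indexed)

−5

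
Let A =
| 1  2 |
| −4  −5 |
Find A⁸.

tr A = −4 and det A = 3, so the characteristic polynomial is λ² − (−4)λ + (3) with roots −3 and −1.
Eigenvectors give P = [[−1, −1], [2, 1]] with P⁻¹ = [[1, 1], [−2, −1]], and A = P·diag(−3, −1)·P⁻¹.
Then A⁸ = P·diag(6561, 1)·P⁻¹ = [[−6561, −1], [13122, 1]] · [[1, 1], [−2, −1]] = [[−6559, −6560], [13120, 13121]].

[[−6559, −6560], [13120, 13121]]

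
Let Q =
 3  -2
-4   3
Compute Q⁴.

Q² = [[17, -12], [-24, 17]]
Q³ = [[99, -70], [-140, 99]]
Q⁴ = [[577, -408], [-816, 577]]

[[577, -408], [-816, 577]]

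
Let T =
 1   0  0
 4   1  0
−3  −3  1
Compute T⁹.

[[1, 0, 0], [36, 1, 0], [−459, −27, 1]]

T = I + N where N = [[0, 0, 0], [4, 0, 0], [−3, −3, 0]] is strictly lower-triangular, so N³ = 0.
(I + N)⁹ = I + 9·N + 36·N² = [[1, 0, 0], [36, 1, 0], [−459, −27, 1]].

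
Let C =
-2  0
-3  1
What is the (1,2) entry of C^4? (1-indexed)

tr C = -1 and det C = -2, so the characteristic polynomial is λ² − (-1)λ + (-2) with roots -2 and 1.
Eigenvectors give P = [[-1, 0], [-1, -1]] with P⁻¹ = [[-1, 0], [1, -1]], and C = P·diag(-2, 1)·P⁻¹.
Then C^4 = P·diag(16, 1)·P⁻¹ = [[-16, 0], [-16, -1]] · [[-1, 0], [1, -1]] = [[16, 0], [15, 1]].

0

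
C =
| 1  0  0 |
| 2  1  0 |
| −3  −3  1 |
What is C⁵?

C = I + N where N = [[0, 0, 0], [2, 0, 0], [−3, −3, 0]] is strictly lower-triangular, so N³ = 0.
(I + N)⁵ = I + 5·N + 10·N² = [[1, 0, 0], [10, 1, 0], [−75, −15, 1]].

[[1, 0, 0], [10, 1, 0], [−75, −15, 1]]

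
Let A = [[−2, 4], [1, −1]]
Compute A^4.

A^2 = [[8, −12], [−3, 5]]
A^3 = [[−28, 44], [11, −17]]
A^4 = [[100, −156], [−39, 61]]

[[100, −156], [−39, 61]]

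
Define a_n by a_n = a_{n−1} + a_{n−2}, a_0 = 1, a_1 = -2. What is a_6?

-11

With companion matrix T = [[1, 1], [1, 0]], [a_n, a_{n−1}]ᵀ = T·[a_{n−1}, a_{n−2}]ᵀ, so [a_6, a_5]ᵀ = T^5·[a_1, a_0]ᵀ.
T^5 = [[8, 5], [5, 3]], giving [a_6, a_5]ᵀ = [[-11], [-7]].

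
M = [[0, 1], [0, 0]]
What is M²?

[[0, 0], [0, 0]]

M is strictly triangular, hence nilpotent: M² = 0, so M² = 0.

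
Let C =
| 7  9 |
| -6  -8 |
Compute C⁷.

tr C = -1 and det C = -2, so the characteristic polynomial is λ² − (-1)λ + (-2) with roots 1 and -2.
Eigenvectors give P = [[3, 1], [-2, -1]] with P⁻¹ = [[1, 1], [-2, -3]], and C = P·diag(1, -2)·P⁻¹.
Then C⁷ = P·diag(1, -128)·P⁻¹ = [[3, -128], [-2, 128]] · [[1, 1], [-2, -3]] = [[259, 387], [-258, -386]].

[[259, 387], [-258, -386]]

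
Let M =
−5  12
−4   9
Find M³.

[[−77, 156], [−52, 105]]

tr M = 4 and det M = 3, so the characteristic polynomial is λ² − (4)λ + (3) with roots 1 and 3.
Eigenvectors give P = [[2, −3], [1, −2]] with P⁻¹ = [[2, −3], [1, −2]], and M = P·diag(1, 3)·P⁻¹.
Then M³ = P·diag(1, 27)·P⁻¹ = [[2, −81], [1, −54]] · [[2, −3], [1, −2]] = [[−77, 156], [−52, 105]].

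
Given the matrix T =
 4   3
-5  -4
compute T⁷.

T² = I (check: tr T = 0 and det T = -1), so T⁷ = T since 7 is odd.

[[4, 3], [-5, -4]]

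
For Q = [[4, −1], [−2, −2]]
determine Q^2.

[[18, −2], [−4, 6]]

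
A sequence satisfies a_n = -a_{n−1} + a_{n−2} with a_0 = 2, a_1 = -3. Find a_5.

With companion matrix B = [[-1, 1], [1, 0]], [a_n, a_{n−1}]ᵀ = B·[a_{n−1}, a_{n−2}]ᵀ, so [a_5, a_4]ᵀ = B⁴·[a_1, a_0]ᵀ.
B⁴ = [[5, -3], [-3, 2]], giving [a_5, a_4]ᵀ = [[-21], [13]].

-21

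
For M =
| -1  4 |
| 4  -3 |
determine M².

[[17, -16], [-16, 25]]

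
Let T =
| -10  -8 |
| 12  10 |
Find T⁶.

[[64, 0], [0, 64]]

tr T = 0 and det T = -4, so the characteristic polynomial is λ² − (0)λ + (-4) with roots 2 and -2.
Eigenvectors give P = [[2, 1], [-3, -1]] with P⁻¹ = [[-1, -1], [3, 2]], and T = P·diag(2, -2)·P⁻¹.
Then T⁶ = P·diag(64, 64)·P⁻¹ = [[128, 64], [-192, -64]] · [[-1, -1], [3, 2]] = [[64, 0], [0, 64]].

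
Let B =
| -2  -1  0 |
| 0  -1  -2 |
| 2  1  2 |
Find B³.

B² = [[4, 3, 2], [-4, -1, -2], [0, -1, 2]]
B³ = [[-4, -5, -2], [4, 3, -2], [4, 3, 6]]

[[-4, -5, -2], [4, 3, -2], [4, 3, 6]]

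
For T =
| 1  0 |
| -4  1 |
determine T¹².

T = I + N where N = [[0, 0], [-4, 0]] is strictly lower-triangular, so N² = 0.
(I + N)¹² = I + 12·N = [[1, 0], [-48, 1]].

[[1, 0], [-48, 1]]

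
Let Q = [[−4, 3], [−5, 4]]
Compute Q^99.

Q² = I (check: tr Q = 0 and det Q = −1), so Q^99 = Q since 99 is odd.

[[−4, 3], [−5, 4]]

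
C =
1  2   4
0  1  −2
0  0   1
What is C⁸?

C = I + N where N = [[0, 2, 4], [0, 0, −2], [0, 0, 0]] is strictly upper-triangular, so N³ = 0.
(I + N)⁸ = I + 8·N + 28·N² = [[1, 16, −80], [0, 1, −16], [0, 0, 1]].

[[1, 16, −80], [0, 1, −16], [0, 0, 1]]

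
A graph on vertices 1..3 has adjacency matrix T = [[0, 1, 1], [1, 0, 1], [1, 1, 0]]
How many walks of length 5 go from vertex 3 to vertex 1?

11

The number of length-5 walks from vertex 3 to vertex 1 is entry (3,1) of T⁵, where T is the adjacency matrix.
T² = [[2, 1, 1], [1, 2, 1], [1, 1, 2]]
T³ = [[2, 3, 3], [3, 2, 3], [3, 3, 2]]
T⁴ = [[6, 5, 5], [5, 6, 5], [5, 5, 6]]
T⁵ = [[10, 11, 11], [11, 10, 11], [11, 11, 10]]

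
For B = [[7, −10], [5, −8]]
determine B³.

tr B = −1 and det B = −6, so the characteristic polynomial is λ² − (−1)λ + (−6) with roots −3 and 2.
Eigenvectors give P = [[−1, 2], [−1, 1]] with P⁻¹ = [[1, −2], [1, −1]], and B = P·diag(−3, 2)·P⁻¹.
Then B³ = P·diag(−27, 8)·P⁻¹ = [[27, 16], [27, 8]] · [[1, −2], [1, −1]] = [[43, −70], [35, −62]].

[[43, −70], [35, −62]]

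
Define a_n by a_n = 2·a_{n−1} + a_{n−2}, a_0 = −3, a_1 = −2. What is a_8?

−1323

With companion matrix C = [[2, 1], [1, 0]], [a_n, a_{n−1}]ᵀ = C·[a_{n−1}, a_{n−2}]ᵀ, so [a_8, a_7]ᵀ = C⁷·[a_1, a_0]ᵀ.
C⁷ = [[408, 169], [169, 70]], giving [a_8, a_7]ᵀ = [[−1323], [−548]].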